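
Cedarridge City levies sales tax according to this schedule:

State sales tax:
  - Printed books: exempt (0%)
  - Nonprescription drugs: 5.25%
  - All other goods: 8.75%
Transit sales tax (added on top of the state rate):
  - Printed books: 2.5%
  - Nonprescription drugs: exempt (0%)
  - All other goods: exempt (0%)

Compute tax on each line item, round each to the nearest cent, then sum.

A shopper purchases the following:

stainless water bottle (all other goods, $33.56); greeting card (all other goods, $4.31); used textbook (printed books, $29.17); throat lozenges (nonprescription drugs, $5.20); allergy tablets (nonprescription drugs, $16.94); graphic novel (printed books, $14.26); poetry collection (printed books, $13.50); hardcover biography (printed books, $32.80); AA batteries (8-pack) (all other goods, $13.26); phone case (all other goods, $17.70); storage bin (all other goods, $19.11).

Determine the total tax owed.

Stainless water bottle $33.56: all other goods → 8.75% + 0% transit = 8.75% → $2.94
Greeting card $4.31: all other goods → 8.75% + 0% transit = 8.75% → $0.38
Used textbook $29.17: printed books → 0% + 2.5% transit = 2.5% → $0.73
Throat lozenges $5.20: nonprescription drugs → 5.25% + 0% transit = 5.25% → $0.27
Allergy tablets $16.94: nonprescription drugs → 5.25% + 0% transit = 5.25% → $0.89
Graphic novel $14.26: printed books → 0% + 2.5% transit = 2.5% → $0.36
Poetry collection $13.50: printed books → 0% + 2.5% transit = 2.5% → $0.34
Hardcover biography $32.80: printed books → 0% + 2.5% transit = 2.5% → $0.82
AA batteries (8-pack) $13.26: all other goods → 8.75% + 0% transit = 8.75% → $1.16
Phone case $17.70: all other goods → 8.75% + 0% transit = 8.75% → $1.55
Storage bin $19.11: all other goods → 8.75% + 0% transit = 8.75% → $1.67
Total tax = $2.94 + $0.38 + $0.73 + $0.27 + $0.89 + $0.36 + $0.34 + $0.82 + $1.16 + $1.55 + $1.67 = $11.11

$11.11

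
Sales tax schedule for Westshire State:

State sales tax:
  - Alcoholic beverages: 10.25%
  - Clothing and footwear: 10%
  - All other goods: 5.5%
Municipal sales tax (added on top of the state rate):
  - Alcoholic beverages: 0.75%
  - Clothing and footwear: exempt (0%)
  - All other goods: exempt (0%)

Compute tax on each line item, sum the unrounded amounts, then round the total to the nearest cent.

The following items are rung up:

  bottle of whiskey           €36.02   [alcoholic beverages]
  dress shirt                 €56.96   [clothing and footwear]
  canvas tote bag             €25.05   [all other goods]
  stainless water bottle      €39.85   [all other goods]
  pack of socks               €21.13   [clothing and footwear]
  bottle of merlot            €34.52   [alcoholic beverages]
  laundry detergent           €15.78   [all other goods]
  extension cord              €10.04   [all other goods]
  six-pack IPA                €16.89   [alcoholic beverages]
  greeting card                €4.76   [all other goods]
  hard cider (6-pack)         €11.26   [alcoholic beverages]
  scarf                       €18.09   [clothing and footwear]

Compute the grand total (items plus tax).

Bottle of whiskey €36.02: alcoholic beverages → 10.25% + 0.75% municipal = 11% → €3.9622
Dress shirt €56.96: clothing and footwear → 10% + 0% municipal = 10% → €5.696
Canvas tote bag €25.05: all other goods → 5.5% + 0% municipal = 5.5% → €1.37775
Stainless water bottle €39.85: all other goods → 5.5% + 0% municipal = 5.5% → €2.19175
Pack of socks €21.13: clothing and footwear → 10% + 0% municipal = 10% → €2.113
Bottle of merlot €34.52: alcoholic beverages → 10.25% + 0.75% municipal = 11% → €3.7972
Laundry detergent €15.78: all other goods → 5.5% + 0% municipal = 5.5% → €0.8679
Extension cord €10.04: all other goods → 5.5% + 0% municipal = 5.5% → €0.5522
Six-pack IPA €16.89: alcoholic beverages → 10.25% + 0.75% municipal = 11% → €1.8579
Greeting card €4.76: all other goods → 5.5% + 0% municipal = 5.5% → €0.2618
Hard cider (6-pack) €11.26: alcoholic beverages → 10.25% + 0.75% municipal = 11% → €1.2386
Scarf €18.09: clothing and footwear → 10% + 0% municipal = 10% → €1.809
Subtotal = €290.35; unrounded tax = €25.7253 → €25.73; total due = €316.08

€316.08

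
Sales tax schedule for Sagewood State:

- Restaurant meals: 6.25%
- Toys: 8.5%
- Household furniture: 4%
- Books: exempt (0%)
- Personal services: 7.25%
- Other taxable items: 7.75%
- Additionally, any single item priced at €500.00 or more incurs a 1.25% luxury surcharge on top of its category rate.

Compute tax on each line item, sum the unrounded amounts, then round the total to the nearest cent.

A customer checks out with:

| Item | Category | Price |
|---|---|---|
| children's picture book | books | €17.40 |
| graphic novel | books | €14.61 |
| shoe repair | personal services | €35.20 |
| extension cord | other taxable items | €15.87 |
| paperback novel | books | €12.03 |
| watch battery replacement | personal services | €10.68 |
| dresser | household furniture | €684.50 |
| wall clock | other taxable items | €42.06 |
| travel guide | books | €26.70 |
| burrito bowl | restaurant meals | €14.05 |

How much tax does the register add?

Children's picture book €17.40: books → 0% → €0.00
Graphic novel €14.61: books → 0% → €0.00
Shoe repair €35.20: personal services → 7.25% → €2.552
Extension cord €15.87: other taxable items → 7.75% → €1.229925
Paperback novel €12.03: books → 0% → €0.00
Watch battery replacement €10.68: personal services → 7.25% → €0.7743
Dresser €684.50: household furniture → 4% + 1.25% surcharge = 5.25% → €35.93625
Wall clock €42.06: other taxable items → 7.75% → €3.25965
Travel guide €26.70: books → 0% → €0.00
Burrito bowl €14.05: restaurant meals → 6.25% → €0.878125
Unrounded tax sum = €44.63025 → €44.63

€44.63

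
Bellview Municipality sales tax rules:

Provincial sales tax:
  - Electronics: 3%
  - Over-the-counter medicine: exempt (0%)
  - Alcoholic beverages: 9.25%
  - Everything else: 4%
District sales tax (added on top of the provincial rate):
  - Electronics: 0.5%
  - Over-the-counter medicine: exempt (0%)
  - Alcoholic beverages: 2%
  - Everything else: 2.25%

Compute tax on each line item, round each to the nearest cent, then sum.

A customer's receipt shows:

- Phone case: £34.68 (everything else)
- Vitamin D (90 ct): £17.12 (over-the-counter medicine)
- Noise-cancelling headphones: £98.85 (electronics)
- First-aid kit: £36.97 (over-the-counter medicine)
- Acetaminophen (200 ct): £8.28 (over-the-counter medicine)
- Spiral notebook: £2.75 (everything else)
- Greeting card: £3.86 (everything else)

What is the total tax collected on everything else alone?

£2.58

Phone case £34.68: everything else → 4% + 2.25% district = 6.25% → £2.17
Spiral notebook £2.75: everything else → 4% + 2.25% district = 6.25% → £0.17
Greeting card £3.86: everything else → 4% + 2.25% district = 6.25% → £0.24
Tax on everything else = £2.17 + £0.17 + £0.24 = £2.58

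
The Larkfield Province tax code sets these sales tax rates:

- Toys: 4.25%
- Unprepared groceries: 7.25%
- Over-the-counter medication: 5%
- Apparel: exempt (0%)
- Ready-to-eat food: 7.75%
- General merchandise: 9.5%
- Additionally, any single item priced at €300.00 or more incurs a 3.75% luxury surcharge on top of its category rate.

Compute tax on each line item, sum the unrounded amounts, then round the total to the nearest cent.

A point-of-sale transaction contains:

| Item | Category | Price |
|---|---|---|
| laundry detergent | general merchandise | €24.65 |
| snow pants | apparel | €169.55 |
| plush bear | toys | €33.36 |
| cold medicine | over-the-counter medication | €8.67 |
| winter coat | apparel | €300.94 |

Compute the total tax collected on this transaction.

€15.48

Laundry detergent €24.65: general merchandise → 9.5% → €2.34175
Snow pants €169.55: apparel → 0% → €0.00
Plush bear €33.36: toys → 4.25% → €1.4178
Cold medicine €8.67: over-the-counter medication → 5% → €0.4335
Winter coat €300.94: apparel → 0% + 3.75% surcharge = 3.75% → €11.28525
Unrounded tax sum = €15.4783 → €15.48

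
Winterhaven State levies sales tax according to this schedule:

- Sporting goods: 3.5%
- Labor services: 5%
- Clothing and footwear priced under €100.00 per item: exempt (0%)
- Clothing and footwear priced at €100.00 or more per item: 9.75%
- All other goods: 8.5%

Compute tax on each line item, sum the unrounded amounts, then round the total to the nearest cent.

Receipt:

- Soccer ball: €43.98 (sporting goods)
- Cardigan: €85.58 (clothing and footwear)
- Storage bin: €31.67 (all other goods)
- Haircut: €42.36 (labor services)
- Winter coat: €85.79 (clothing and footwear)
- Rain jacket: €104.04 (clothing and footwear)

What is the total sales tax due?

Soccer ball €43.98: sporting goods → 3.5% → €1.5393
Cardigan €85.58: clothing and footwear, under €100.00 → 0% → €0.00
Storage bin €31.67: all other goods → 8.5% → €2.69195
Haircut €42.36: labor services → 5% → €2.118
Winter coat €85.79: clothing and footwear, under €100.00 → 0% → €0.00
Rain jacket €104.04: clothing and footwear, €100.00 or more → 9.75% → €10.1439
Unrounded tax sum = €16.49315 → €16.49

€16.49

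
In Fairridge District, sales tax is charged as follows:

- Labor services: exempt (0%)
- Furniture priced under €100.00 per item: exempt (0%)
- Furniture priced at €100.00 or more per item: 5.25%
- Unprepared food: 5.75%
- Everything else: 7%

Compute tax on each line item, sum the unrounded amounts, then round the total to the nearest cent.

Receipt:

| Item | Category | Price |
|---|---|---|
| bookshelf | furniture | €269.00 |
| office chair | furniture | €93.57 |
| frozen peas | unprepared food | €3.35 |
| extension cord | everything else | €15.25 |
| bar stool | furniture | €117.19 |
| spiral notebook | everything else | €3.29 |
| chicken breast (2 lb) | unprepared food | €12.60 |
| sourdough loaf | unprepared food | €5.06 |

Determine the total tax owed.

Bookshelf €269.00: furniture, €100.00 or more → 5.25% → €14.1225
Office chair €93.57: furniture, under €100.00 → 0% → €0.00
Frozen peas €3.35: unprepared food → 5.75% → €0.192625
Extension cord €15.25: everything else → 7% → €1.0675
Bar stool €117.19: furniture, €100.00 or more → 5.25% → €6.152475
Spiral notebook €3.29: everything else → 7% → €0.2303
Chicken breast (2 lb) €12.60: unprepared food → 5.75% → €0.7245
Sourdough loaf €5.06: unprepared food → 5.75% → €0.29095
Unrounded tax sum = €22.78085 → €22.78

€22.78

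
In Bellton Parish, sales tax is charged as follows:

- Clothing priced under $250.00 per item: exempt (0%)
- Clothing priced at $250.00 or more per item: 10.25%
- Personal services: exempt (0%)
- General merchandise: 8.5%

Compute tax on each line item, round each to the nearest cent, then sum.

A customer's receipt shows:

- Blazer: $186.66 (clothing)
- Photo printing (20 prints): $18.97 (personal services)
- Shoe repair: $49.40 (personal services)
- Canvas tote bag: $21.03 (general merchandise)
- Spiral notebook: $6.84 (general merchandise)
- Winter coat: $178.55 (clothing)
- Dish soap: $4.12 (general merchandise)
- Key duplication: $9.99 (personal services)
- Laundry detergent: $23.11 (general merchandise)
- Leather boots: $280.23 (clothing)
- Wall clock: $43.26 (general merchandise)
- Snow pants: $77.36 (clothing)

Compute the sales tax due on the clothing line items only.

Blazer $186.66: clothing, under $250.00 → 0% → $0.00
Winter coat $178.55: clothing, under $250.00 → 0% → $0.00
Leather boots $280.23: clothing, $250.00 or more → 10.25% → $28.72
Snow pants $77.36: clothing, under $250.00 → 0% → $0.00
Tax on clothing = $0.00 + $0.00 + $28.72 + $0.00 = $28.72

$28.72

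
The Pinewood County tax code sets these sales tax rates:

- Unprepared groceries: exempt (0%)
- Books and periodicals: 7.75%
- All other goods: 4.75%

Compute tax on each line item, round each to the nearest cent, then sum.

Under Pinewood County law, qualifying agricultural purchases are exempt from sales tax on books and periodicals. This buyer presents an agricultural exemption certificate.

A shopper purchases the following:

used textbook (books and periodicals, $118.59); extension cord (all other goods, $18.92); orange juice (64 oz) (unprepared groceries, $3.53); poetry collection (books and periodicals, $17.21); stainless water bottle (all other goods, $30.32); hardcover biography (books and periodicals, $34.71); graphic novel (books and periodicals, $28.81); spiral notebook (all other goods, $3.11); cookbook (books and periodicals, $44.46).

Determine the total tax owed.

Used textbook $118.59: books and periodicals, buyer-exempt → 0% → $0.00
Extension cord $18.92: all other goods → 4.75% → $0.90
Orange juice (64 oz) $3.53: unprepared groceries → 0% → $0.00
Poetry collection $17.21: books and periodicals, buyer-exempt → 0% → $0.00
Stainless water bottle $30.32: all other goods → 4.75% → $1.44
Hardcover biography $34.71: books and periodicals, buyer-exempt → 0% → $0.00
Graphic novel $28.81: books and periodicals, buyer-exempt → 0% → $0.00
Spiral notebook $3.11: all other goods → 4.75% → $0.15
Cookbook $44.46: books and periodicals, buyer-exempt → 0% → $0.00
Total tax = $0.90 + $1.44 + $0.15 = $2.49

$2.49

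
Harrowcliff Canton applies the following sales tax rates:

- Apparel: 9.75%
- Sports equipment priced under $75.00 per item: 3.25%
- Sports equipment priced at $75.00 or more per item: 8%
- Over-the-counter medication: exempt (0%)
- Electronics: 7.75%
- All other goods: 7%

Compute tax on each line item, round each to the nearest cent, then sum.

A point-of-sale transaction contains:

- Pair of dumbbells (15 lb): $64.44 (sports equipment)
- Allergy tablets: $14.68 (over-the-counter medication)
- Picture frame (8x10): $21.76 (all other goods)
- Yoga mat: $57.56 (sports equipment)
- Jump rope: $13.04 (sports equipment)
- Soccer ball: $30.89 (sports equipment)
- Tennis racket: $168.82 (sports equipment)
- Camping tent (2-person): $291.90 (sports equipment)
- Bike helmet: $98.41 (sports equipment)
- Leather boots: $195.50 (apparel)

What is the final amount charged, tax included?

$1027.69

Pair of dumbbells (15 lb) $64.44: sports equipment, under $75.00 → 3.25% → $2.09
Allergy tablets $14.68: over-the-counter medication → 0% → $0.00
Picture frame (8x10) $21.76: all other goods → 7% → $1.52
Yoga mat $57.56: sports equipment, under $75.00 → 3.25% → $1.87
Jump rope $13.04: sports equipment, under $75.00 → 3.25% → $0.42
Soccer ball $30.89: sports equipment, under $75.00 → 3.25% → $1.00
Tennis racket $168.82: sports equipment, $75.00 or more → 8% → $13.51
Camping tent (2-person) $291.90: sports equipment, $75.00 or more → 8% → $23.35
Bike helmet $98.41: sports equipment, $75.00 or more → 8% → $7.87
Leather boots $195.50: apparel → 9.75% → $19.06
Subtotal = $957.00; tax = $70.69; total due = $1027.69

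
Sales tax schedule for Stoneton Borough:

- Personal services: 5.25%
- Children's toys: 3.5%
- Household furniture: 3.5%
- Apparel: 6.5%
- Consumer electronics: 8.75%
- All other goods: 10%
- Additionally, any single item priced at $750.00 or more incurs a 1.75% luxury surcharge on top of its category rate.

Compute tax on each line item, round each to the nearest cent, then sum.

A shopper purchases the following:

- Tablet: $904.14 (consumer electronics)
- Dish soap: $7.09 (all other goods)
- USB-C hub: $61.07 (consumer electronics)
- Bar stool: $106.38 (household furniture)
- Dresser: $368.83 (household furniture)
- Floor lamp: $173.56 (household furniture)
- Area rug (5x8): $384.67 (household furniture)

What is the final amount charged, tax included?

Tablet $904.14: consumer electronics → 8.75% + 1.75% surcharge = 10.5% → $94.93
Dish soap $7.09: all other goods → 10% → $0.71
USB-C hub $61.07: consumer electronics → 8.75% → $5.34
Bar stool $106.38: household furniture → 3.5% → $3.72
Dresser $368.83: household furniture → 3.5% → $12.91
Floor lamp $173.56: household furniture → 3.5% → $6.07
Area rug (5x8) $384.67: household furniture → 3.5% → $13.46
Subtotal = $2005.74; tax = $137.14; total due = $2142.88

$2142.88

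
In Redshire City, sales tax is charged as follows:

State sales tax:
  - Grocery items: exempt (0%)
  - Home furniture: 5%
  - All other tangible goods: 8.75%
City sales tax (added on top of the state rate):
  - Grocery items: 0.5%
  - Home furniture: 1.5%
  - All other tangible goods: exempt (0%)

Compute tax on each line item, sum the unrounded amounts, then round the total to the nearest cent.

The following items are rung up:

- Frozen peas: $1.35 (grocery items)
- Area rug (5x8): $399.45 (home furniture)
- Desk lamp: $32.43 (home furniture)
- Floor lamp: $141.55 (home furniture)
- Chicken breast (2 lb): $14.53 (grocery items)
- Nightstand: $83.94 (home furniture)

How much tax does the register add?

$42.81

Frozen peas $1.35: grocery items → 0% + 0.5% city = 0.5% → $0.00675
Area rug (5x8) $399.45: home furniture → 5% + 1.5% city = 6.5% → $25.96425
Desk lamp $32.43: home furniture → 5% + 1.5% city = 6.5% → $2.10795
Floor lamp $141.55: home furniture → 5% + 1.5% city = 6.5% → $9.20075
Chicken breast (2 lb) $14.53: grocery items → 0% + 0.5% city = 0.5% → $0.07265
Nightstand $83.94: home furniture → 5% + 1.5% city = 6.5% → $5.4561
Unrounded tax sum = $42.80845 → $42.81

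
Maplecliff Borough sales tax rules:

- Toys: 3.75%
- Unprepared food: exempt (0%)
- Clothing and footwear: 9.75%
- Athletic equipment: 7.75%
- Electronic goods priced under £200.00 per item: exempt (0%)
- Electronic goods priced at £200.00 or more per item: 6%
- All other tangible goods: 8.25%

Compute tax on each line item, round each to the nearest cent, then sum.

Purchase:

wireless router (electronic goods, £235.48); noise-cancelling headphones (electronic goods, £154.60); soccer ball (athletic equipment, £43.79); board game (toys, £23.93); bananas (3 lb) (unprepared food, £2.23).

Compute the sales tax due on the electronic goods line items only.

£14.13

Wireless router £235.48: electronic goods, £200.00 or more → 6% → £14.13
Noise-cancelling headphones £154.60: electronic goods, under £200.00 → 0% → £0.00
Tax on electronic goods = £14.13 + £0.00 = £14.13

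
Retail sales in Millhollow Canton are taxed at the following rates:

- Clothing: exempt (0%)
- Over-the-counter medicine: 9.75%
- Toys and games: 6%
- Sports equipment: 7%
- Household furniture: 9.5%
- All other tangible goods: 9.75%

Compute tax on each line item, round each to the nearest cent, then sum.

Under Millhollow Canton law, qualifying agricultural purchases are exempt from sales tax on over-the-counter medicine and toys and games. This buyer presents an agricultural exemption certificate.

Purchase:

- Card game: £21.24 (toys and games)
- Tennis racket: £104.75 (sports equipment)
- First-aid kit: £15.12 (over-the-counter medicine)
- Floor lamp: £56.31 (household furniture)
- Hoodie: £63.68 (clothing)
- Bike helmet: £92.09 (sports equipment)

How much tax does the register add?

£19.13

Card game £21.24: toys and games, buyer-exempt → 0% → £0.00
Tennis racket £104.75: sports equipment → 7% → £7.33
First-aid kit £15.12: over-the-counter medicine, buyer-exempt → 0% → £0.00
Floor lamp £56.31: household furniture → 9.5% → £5.35
Hoodie £63.68: clothing → 0% → £0.00
Bike helmet £92.09: sports equipment → 7% → £6.45
Total tax = £7.33 + £5.35 + £6.45 = £19.13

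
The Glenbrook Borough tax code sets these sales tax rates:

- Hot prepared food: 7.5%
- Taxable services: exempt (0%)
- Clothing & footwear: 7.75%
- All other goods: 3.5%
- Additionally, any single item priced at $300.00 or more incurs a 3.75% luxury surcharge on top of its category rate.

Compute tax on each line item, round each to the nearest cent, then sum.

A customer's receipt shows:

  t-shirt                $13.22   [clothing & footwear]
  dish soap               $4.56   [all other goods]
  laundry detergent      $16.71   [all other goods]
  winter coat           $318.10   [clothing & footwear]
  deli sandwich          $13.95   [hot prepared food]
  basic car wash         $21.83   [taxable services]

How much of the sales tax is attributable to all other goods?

Dish soap $4.56: all other goods → 3.5% → $0.16
Laundry detergent $16.71: all other goods → 3.5% → $0.58
Tax on all other goods = $0.16 + $0.58 = $0.74

$0.74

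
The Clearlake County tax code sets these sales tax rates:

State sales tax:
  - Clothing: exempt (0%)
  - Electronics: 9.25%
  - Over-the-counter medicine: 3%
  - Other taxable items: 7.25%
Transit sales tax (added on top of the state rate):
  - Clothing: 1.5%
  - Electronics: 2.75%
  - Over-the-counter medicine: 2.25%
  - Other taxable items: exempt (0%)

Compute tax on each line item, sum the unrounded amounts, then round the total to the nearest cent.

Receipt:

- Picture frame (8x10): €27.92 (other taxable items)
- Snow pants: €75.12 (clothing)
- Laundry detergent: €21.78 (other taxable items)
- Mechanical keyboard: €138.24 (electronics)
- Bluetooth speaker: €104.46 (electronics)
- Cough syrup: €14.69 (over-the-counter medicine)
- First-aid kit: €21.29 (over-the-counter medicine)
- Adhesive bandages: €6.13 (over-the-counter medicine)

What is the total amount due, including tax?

Picture frame (8x10) €27.92: other taxable items → 7.25% + 0% transit = 7.25% → €2.0242
Snow pants €75.12: clothing → 0% + 1.5% transit = 1.5% → €1.1268
Laundry detergent €21.78: other taxable items → 7.25% + 0% transit = 7.25% → €1.57905
Mechanical keyboard €138.24: electronics → 9.25% + 2.75% transit = 12% → €16.5888
Bluetooth speaker €104.46: electronics → 9.25% + 2.75% transit = 12% → €12.5352
Cough syrup €14.69: over-the-counter medicine → 3% + 2.25% transit = 5.25% → €0.771225
First-aid kit €21.29: over-the-counter medicine → 3% + 2.25% transit = 5.25% → €1.117725
Adhesive bandages €6.13: over-the-counter medicine → 3% + 2.25% transit = 5.25% → €0.321825
Subtotal = €409.63; unrounded tax = €36.064825 → €36.06; total due = €445.69

€445.69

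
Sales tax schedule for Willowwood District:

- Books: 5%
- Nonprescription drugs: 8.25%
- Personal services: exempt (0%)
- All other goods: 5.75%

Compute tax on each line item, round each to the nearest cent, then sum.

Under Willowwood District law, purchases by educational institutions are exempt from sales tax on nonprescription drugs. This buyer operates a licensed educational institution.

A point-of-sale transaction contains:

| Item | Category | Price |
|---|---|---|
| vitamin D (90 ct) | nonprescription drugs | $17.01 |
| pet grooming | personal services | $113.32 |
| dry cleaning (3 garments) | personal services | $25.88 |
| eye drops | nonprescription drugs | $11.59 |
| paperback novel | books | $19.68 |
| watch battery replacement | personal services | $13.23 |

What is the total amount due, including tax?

$201.69

Vitamin D (90 ct) $17.01: nonprescription drugs, buyer-exempt → 0% → $0.00
Pet grooming $113.32: personal services → 0% → $0.00
Dry cleaning (3 garments) $25.88: personal services → 0% → $0.00
Eye drops $11.59: nonprescription drugs, buyer-exempt → 0% → $0.00
Paperback novel $19.68: books → 5% → $0.98
Watch battery replacement $13.23: personal services → 0% → $0.00
Subtotal = $200.71; tax = $0.98; total due = $201.69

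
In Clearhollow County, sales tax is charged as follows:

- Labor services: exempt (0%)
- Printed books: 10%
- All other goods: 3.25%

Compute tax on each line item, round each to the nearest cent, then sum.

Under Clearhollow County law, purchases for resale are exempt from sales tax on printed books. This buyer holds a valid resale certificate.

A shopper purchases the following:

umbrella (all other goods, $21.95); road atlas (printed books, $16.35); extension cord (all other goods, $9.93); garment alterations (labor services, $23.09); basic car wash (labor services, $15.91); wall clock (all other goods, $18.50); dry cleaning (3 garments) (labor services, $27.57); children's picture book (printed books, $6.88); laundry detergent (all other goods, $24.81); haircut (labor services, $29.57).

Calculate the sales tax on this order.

Umbrella $21.95: all other goods → 3.25% → $0.71
Road atlas $16.35: printed books, buyer-exempt → 0% → $0.00
Extension cord $9.93: all other goods → 3.25% → $0.32
Garment alterations $23.09: labor services → 0% → $0.00
Basic car wash $15.91: labor services → 0% → $0.00
Wall clock $18.50: all other goods → 3.25% → $0.60
Dry cleaning (3 garments) $27.57: labor services → 0% → $0.00
Children's picture book $6.88: printed books, buyer-exempt → 0% → $0.00
Laundry detergent $24.81: all other goods → 3.25% → $0.81
Haircut $29.57: labor services → 0% → $0.00
Total tax = $0.71 + $0.32 + $0.60 + $0.81 = $2.44

$2.44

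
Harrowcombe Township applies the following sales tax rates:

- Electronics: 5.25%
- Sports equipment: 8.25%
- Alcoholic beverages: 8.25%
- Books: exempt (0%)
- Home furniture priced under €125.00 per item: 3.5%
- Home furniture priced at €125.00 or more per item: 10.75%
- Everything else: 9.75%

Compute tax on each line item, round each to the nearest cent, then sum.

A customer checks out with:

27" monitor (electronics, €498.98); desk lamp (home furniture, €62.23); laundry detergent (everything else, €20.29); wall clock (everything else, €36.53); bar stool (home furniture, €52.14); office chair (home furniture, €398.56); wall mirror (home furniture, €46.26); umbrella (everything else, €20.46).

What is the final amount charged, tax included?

€1217.65

27" monitor €498.98: electronics → 5.25% → €26.20
Desk lamp €62.23: home furniture, under €125.00 → 3.5% → €2.18
Laundry detergent €20.29: everything else → 9.75% → €1.98
Wall clock €36.53: everything else → 9.75% → €3.56
Bar stool €52.14: home furniture, under €125.00 → 3.5% → €1.82
Office chair €398.56: home furniture, €125.00 or more → 10.75% → €42.85
Wall mirror €46.26: home furniture, under €125.00 → 3.5% → €1.62
Umbrella €20.46: everything else → 9.75% → €1.99
Subtotal = €1135.45; tax = €82.20; total due = €1217.65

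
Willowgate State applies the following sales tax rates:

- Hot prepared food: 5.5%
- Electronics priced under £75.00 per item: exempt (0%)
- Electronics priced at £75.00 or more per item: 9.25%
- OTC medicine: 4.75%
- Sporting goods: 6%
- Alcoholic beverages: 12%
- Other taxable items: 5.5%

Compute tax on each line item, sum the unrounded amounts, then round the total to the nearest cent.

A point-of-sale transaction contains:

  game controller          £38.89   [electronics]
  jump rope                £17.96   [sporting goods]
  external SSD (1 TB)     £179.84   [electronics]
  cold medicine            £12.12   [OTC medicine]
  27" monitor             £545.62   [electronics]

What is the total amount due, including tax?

£863.19

Game controller £38.89: electronics, under £75.00 → 0% → £0.00
Jump rope £17.96: sporting goods → 6% → £1.0776
External SSD (1 TB) £179.84: electronics, £75.00 or more → 9.25% → £16.6352
Cold medicine £12.12: OTC medicine → 4.75% → £0.5757
27" monitor £545.62: electronics, £75.00 or more → 9.25% → £50.46985
Subtotal = £794.43; unrounded tax = £68.75835 → £68.76; total due = £863.19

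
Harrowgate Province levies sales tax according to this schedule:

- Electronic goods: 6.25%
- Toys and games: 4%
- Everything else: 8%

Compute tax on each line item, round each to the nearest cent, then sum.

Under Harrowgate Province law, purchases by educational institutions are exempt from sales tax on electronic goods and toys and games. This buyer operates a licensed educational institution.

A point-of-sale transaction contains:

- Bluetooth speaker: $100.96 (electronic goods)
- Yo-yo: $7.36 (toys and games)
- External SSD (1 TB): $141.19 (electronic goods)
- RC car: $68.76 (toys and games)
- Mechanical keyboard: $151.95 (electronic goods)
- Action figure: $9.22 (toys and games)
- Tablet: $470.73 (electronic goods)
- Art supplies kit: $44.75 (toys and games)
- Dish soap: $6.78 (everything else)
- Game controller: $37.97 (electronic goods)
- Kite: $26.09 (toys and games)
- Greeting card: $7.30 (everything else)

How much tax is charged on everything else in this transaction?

Dish soap $6.78: everything else → 8% → $0.54
Greeting card $7.30: everything else → 8% → $0.58
Tax on everything else = $0.54 + $0.58 = $1.12

$1.12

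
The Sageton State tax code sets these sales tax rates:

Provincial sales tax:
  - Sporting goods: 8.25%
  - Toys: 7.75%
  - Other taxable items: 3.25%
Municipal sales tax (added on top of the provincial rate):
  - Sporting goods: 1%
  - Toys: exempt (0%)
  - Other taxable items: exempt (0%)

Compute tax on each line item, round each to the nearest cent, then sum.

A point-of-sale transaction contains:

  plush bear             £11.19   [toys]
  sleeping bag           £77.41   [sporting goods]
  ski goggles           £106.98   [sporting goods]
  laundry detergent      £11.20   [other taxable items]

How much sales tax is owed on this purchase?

£18.29

Plush bear £11.19: toys → 7.75% + 0% municipal = 7.75% → £0.87
Sleeping bag £77.41: sporting goods → 8.25% + 1% municipal = 9.25% → £7.16
Ski goggles £106.98: sporting goods → 8.25% + 1% municipal = 9.25% → £9.90
Laundry detergent £11.20: other taxable items → 3.25% + 0% municipal = 3.25% → £0.36
Total tax = £0.87 + £7.16 + £9.90 + £0.36 = £18.29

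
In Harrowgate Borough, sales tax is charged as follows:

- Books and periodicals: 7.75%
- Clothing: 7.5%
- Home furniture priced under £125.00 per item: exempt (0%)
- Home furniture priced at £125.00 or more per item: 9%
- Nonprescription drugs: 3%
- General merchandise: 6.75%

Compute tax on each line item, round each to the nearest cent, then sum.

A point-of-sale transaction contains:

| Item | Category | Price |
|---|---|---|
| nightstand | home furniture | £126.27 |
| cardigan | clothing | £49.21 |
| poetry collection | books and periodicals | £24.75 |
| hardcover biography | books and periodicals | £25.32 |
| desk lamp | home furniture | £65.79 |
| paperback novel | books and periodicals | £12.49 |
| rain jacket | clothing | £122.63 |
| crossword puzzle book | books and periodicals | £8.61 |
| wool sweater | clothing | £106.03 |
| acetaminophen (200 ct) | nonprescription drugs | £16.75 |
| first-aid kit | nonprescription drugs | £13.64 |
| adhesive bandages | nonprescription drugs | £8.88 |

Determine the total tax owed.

Nightstand £126.27: home furniture, £125.00 or more → 9% → £11.36
Cardigan £49.21: clothing → 7.5% → £3.69
Poetry collection £24.75: books and periodicals → 7.75% → £1.92
Hardcover biography £25.32: books and periodicals → 7.75% → £1.96
Desk lamp £65.79: home furniture, under £125.00 → 0% → £0.00
Paperback novel £12.49: books and periodicals → 7.75% → £0.97
Rain jacket £122.63: clothing → 7.5% → £9.20
Crossword puzzle book £8.61: books and periodicals → 7.75% → £0.67
Wool sweater £106.03: clothing → 7.5% → £7.95
Acetaminophen (200 ct) £16.75: nonprescription drugs → 3% → £0.50
First-aid kit £13.64: nonprescription drugs → 3% → £0.41
Adhesive bandages £8.88: nonprescription drugs → 3% → £0.27
Total tax = £11.36 + £3.69 + £1.92 + £1.96 + £0.97 + £9.20 + £0.67 + £7.95 + £0.50 + £0.41 + £0.27 = £38.90

£38.90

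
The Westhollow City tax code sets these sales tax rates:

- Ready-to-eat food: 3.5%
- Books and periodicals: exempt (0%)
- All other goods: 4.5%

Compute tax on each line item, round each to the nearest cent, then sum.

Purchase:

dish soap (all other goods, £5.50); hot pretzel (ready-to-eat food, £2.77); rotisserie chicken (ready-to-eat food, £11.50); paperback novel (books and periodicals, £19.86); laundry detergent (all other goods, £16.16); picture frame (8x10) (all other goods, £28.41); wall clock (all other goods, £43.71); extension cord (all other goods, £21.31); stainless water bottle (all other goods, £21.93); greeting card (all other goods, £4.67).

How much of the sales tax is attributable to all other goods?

Dish soap £5.50: all other goods → 4.5% → £0.25
Laundry detergent £16.16: all other goods → 4.5% → £0.73
Picture frame (8x10) £28.41: all other goods → 4.5% → £1.28
Wall clock £43.71: all other goods → 4.5% → £1.97
Extension cord £21.31: all other goods → 4.5% → £0.96
Stainless water bottle £21.93: all other goods → 4.5% → £0.99
Greeting card £4.67: all other goods → 4.5% → £0.21
Tax on all other goods = £0.25 + £0.73 + £1.28 + £1.97 + £0.96 + £0.99 + £0.21 = £6.39

£6.39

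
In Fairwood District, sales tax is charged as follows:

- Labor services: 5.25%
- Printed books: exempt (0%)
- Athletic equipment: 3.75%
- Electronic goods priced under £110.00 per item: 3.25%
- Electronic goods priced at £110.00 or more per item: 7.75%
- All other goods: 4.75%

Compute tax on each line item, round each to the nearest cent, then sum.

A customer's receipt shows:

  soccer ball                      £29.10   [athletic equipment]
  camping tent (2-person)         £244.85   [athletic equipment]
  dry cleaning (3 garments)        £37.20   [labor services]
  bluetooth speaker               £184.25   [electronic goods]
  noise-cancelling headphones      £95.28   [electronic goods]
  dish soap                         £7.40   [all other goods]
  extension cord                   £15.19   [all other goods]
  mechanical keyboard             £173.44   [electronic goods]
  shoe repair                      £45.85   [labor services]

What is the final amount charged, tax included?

£879.08

Soccer ball £29.10: athletic equipment → 3.75% → £1.09
Camping tent (2-person) £244.85: athletic equipment → 3.75% → £9.18
Dry cleaning (3 garments) £37.20: labor services → 5.25% → £1.95
Bluetooth speaker £184.25: electronic goods, £110.00 or more → 7.75% → £14.28
Noise-cancelling headphones £95.28: electronic goods, under £110.00 → 3.25% → £3.10
Dish soap £7.40: all other goods → 4.75% → £0.35
Extension cord £15.19: all other goods → 4.75% → £0.72
Mechanical keyboard £173.44: electronic goods, £110.00 or more → 7.75% → £13.44
Shoe repair £45.85: labor services → 5.25% → £2.41
Subtotal = £832.56; tax = £46.52; total due = £879.08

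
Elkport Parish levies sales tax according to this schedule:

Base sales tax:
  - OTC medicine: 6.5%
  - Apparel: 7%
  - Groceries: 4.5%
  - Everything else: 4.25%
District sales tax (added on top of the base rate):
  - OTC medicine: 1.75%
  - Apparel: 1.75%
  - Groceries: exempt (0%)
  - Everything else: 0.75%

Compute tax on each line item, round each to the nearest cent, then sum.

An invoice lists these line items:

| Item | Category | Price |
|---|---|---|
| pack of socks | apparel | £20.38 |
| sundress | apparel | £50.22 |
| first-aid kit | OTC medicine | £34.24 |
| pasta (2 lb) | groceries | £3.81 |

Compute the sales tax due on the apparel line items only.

Pack of socks £20.38: apparel → 7% + 1.75% district = 8.75% → £1.78
Sundress £50.22: apparel → 7% + 1.75% district = 8.75% → £4.39
Tax on apparel = £1.78 + £4.39 = £6.17

£6.17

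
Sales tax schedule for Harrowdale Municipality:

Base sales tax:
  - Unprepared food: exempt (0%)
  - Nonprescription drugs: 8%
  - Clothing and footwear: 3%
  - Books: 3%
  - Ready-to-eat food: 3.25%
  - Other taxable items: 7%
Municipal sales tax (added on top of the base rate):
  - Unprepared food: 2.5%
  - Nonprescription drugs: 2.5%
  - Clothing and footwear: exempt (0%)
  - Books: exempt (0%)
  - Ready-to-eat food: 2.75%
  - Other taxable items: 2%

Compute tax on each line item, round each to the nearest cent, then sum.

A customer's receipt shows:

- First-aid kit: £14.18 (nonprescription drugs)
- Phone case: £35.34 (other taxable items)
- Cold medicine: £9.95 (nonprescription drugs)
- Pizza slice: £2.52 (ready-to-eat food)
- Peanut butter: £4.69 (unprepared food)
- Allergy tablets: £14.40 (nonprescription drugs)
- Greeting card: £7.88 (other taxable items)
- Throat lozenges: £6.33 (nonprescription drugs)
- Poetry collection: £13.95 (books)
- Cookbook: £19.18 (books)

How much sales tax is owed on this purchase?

£9.86

First-aid kit £14.18: nonprescription drugs → 8% + 2.5% municipal = 10.5% → £1.49
Phone case £35.34: other taxable items → 7% + 2% municipal = 9% → £3.18
Cold medicine £9.95: nonprescription drugs → 8% + 2.5% municipal = 10.5% → £1.04
Pizza slice £2.52: ready-to-eat food → 3.25% + 2.75% municipal = 6% → £0.15
Peanut butter £4.69: unprepared food → 0% + 2.5% municipal = 2.5% → £0.12
Allergy tablets £14.40: nonprescription drugs → 8% + 2.5% municipal = 10.5% → £1.51
Greeting card £7.88: other taxable items → 7% + 2% municipal = 9% → £0.71
Throat lozenges £6.33: nonprescription drugs → 8% + 2.5% municipal = 10.5% → £0.66
Poetry collection £13.95: books → 3% + 0% municipal = 3% → £0.42
Cookbook £19.18: books → 3% + 0% municipal = 3% → £0.58
Total tax = £1.49 + £3.18 + £1.04 + £0.15 + £0.12 + £1.51 + £0.71 + £0.66 + £0.42 + £0.58 = £9.86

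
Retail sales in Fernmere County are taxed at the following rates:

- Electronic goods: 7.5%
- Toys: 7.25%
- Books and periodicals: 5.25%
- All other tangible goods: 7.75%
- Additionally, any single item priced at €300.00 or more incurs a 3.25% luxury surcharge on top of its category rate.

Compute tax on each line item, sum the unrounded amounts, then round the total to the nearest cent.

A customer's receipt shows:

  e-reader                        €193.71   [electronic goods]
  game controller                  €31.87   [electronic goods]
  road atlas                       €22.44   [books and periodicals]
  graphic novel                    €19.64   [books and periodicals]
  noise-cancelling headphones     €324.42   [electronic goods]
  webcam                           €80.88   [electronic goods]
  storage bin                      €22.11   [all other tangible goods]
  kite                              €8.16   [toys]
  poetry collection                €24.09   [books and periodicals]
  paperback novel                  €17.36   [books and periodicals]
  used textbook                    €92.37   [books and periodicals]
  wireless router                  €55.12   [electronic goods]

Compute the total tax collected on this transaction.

E-reader €193.71: electronic goods → 7.5% → €14.52825
Game controller €31.87: electronic goods → 7.5% → €2.39025
Road atlas €22.44: books and periodicals → 5.25% → €1.1781
Graphic novel €19.64: books and periodicals → 5.25% → €1.0311
Noise-cancelling headphones €324.42: electronic goods → 7.5% + 3.25% surcharge = 10.75% → €34.87515
Webcam €80.88: electronic goods → 7.5% → €6.066
Storage bin €22.11: all other tangible goods → 7.75% → €1.713525
Kite €8.16: toys → 7.25% → €0.5916
Poetry collection €24.09: books and periodicals → 5.25% → €1.264725
Paperback novel €17.36: books and periodicals → 5.25% → €0.9114
Used textbook €92.37: books and periodicals → 5.25% → €4.849425
Wireless router €55.12: electronic goods → 7.5% → €4.134
Unrounded tax sum = €73.533525 → €73.53

€73.53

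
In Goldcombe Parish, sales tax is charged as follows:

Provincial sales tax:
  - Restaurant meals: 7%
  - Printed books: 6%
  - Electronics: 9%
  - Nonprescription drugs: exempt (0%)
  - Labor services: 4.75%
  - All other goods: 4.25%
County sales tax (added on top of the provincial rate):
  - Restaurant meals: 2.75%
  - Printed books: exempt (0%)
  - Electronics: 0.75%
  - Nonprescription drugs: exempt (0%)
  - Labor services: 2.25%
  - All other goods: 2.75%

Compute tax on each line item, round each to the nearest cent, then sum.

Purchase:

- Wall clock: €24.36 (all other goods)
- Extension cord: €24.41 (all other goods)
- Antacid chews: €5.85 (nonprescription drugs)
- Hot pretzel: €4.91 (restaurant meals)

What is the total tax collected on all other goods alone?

Wall clock €24.36: all other goods → 4.25% + 2.75% county = 7% → €1.71
Extension cord €24.41: all other goods → 4.25% + 2.75% county = 7% → €1.71
Tax on all other goods = €1.71 + €1.71 = €3.42

€3.42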